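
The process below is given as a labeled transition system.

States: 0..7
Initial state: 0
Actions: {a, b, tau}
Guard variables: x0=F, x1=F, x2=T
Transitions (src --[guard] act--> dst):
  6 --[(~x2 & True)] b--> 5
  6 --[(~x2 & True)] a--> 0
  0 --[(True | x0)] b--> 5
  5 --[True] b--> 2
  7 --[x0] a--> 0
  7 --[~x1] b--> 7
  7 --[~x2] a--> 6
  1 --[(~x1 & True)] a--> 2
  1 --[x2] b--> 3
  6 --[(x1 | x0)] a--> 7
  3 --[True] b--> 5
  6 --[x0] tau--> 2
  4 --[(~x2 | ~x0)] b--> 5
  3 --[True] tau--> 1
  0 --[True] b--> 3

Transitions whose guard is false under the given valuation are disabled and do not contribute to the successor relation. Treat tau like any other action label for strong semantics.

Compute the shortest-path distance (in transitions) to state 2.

BFS to 2:
  L0 = {0}
  L1 = {3,5}
  L2 = {1,2}
first hit 2 at d=2 via b·b

Answer: 2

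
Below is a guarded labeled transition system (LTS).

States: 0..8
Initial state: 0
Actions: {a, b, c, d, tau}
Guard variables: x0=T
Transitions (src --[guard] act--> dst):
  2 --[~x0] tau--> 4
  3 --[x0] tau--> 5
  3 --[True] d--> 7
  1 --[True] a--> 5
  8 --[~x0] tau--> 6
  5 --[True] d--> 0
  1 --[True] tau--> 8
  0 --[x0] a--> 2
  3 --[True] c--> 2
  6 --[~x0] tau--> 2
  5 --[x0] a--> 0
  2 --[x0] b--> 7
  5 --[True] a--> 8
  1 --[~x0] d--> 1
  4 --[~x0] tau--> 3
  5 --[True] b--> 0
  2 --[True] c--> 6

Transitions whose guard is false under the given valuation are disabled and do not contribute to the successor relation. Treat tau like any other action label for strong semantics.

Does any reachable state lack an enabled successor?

Reachable = {0,2,6,7}
  0: a→2  [1 exit(s)]
  2: b→7  c→6  [2 exit(s)]
  6: ∅  [deadlock]
  7: ∅  [deadlock]
witness 6: a·c

Answer: DEADLOCK at state 6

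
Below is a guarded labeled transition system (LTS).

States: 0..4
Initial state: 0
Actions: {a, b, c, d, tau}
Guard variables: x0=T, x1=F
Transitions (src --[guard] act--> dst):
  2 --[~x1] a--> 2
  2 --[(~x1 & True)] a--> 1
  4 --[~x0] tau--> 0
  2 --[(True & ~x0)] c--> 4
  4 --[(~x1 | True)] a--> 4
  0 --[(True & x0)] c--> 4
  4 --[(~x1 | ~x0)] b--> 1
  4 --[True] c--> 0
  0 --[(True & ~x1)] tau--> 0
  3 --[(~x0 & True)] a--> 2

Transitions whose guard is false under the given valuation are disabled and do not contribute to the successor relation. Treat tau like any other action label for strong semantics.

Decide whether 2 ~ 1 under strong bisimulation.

Refine partition for ~:
  P[0] = {{0,1,2,3,4}}
  P[1] = {{0},{1,3},{2},{4}}
4 equivalence class(es) (converged in 2)
[2]={2}  [1]={1,3}

Answer: NOT BISIMILAR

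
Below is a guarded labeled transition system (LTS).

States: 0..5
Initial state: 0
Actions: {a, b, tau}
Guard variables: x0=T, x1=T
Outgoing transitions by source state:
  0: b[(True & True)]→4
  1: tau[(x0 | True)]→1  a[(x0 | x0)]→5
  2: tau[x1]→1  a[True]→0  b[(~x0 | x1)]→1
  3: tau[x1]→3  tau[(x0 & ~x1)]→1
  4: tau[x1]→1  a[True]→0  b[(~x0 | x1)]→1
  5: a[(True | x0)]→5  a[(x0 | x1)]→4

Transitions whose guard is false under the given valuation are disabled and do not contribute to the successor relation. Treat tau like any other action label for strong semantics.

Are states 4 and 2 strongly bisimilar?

Compute ~ classes (split until stable):
  round 0: {{0,1,2,3,4,5}}
  round 1: {{0},{1},{2,4},{3},{5}}
Fixed point at round 2; 5 class(es).
class of 4: {2,4}; class of 2: {2,4}

Answer: BISIMILAR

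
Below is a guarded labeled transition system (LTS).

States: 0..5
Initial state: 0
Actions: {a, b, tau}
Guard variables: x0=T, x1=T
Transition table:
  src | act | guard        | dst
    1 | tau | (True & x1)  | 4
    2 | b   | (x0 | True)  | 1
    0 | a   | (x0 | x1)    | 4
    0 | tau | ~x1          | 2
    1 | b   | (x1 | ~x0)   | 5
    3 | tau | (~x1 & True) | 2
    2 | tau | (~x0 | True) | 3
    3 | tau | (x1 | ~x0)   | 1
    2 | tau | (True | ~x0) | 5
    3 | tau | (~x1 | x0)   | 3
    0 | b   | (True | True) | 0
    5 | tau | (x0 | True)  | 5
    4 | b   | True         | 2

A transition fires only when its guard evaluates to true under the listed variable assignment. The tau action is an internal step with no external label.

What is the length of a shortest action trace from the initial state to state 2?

BFS to 2:
  Layer 0: {0}
  Layer 1: {4}
  Layer 2: {2}
2 enters at depth 2; path a·b

Answer: 2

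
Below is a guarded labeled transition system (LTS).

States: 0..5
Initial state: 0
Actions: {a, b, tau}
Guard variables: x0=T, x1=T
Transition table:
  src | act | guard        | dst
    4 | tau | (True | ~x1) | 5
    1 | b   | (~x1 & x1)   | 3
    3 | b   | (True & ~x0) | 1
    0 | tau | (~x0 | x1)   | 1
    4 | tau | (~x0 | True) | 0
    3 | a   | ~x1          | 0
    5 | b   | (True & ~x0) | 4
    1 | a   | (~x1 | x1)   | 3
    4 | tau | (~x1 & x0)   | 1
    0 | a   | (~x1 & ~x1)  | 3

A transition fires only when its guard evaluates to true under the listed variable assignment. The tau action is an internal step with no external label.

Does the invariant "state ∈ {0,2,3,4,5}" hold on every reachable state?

Inv-set: {0,2,3,4,5}
R = {0,1,3}
  0: safe
  1: ✗ unsafe
  3: safe
witness against invariant: tau → 1

Answer: INVARIANT VIOLATED at state 1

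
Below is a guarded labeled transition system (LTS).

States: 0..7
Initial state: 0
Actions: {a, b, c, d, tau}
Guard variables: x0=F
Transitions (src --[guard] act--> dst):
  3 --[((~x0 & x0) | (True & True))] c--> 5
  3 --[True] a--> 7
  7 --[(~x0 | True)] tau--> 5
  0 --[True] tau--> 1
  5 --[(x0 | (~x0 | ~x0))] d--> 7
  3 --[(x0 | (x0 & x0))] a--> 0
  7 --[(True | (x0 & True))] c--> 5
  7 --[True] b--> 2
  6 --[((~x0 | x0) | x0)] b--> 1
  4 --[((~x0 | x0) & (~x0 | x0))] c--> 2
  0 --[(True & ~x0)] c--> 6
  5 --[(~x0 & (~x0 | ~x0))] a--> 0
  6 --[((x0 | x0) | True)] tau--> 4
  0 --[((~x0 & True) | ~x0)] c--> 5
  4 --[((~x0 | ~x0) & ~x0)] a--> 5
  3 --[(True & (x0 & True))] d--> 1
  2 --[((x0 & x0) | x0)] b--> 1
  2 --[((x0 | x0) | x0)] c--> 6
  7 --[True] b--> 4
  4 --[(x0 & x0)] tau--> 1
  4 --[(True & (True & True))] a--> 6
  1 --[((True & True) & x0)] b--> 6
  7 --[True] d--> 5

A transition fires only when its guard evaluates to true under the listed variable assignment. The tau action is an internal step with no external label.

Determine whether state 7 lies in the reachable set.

Guard filter leaves 17 enabled edge(s).
depth 0: {0}
depth 1: {1,5,6}  total {0,1,5,6}
depth 2: {4,7}  total {0,1,4,5,6,7}
depth 3: {2}  total {0,1,2,4,5,6,7}
Reachable = {0,1,2,4,5,6,7}
trace reaching 7: c·d

Answer: REACHABLE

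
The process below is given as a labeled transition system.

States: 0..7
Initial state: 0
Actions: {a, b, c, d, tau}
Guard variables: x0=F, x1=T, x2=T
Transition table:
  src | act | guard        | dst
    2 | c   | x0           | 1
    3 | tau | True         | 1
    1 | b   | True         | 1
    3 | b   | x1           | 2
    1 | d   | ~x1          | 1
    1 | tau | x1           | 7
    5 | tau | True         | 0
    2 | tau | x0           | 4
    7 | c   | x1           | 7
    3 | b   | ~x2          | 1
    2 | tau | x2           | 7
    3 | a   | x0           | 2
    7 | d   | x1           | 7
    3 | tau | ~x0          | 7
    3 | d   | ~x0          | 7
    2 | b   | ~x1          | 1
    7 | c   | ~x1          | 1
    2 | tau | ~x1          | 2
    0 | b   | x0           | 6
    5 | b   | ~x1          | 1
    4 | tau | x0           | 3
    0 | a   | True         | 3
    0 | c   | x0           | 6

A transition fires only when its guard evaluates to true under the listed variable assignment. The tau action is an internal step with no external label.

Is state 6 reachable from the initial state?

Answer: UNREACHABLE

Working:
Guard filter leaves 11 enabled edge(s).
Layer 0: {0}
Layer 1: {3}  total {0,3}
Layer 2: {1,2,7}  total {0,1,2,3,7}
R = {0,1,2,3,7}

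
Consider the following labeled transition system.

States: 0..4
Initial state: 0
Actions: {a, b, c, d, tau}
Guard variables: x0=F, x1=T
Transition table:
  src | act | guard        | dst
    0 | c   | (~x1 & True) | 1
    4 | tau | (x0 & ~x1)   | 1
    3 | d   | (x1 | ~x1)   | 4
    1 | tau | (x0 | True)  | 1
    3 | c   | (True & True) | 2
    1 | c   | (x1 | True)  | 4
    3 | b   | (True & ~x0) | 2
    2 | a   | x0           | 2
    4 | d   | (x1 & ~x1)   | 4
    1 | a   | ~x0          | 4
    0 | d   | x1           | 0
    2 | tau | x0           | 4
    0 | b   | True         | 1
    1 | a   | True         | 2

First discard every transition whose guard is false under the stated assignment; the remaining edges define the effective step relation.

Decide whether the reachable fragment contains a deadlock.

R = {0,1,2,4}
  0: b→1  d→0  [2 out]
  1: a→2  a→4  c→4  tau→1  [4 out]
  2: ∅  [no exit]
  4: ∅  [no exit]
witness 2: b·a

Answer: DEADLOCK at state 2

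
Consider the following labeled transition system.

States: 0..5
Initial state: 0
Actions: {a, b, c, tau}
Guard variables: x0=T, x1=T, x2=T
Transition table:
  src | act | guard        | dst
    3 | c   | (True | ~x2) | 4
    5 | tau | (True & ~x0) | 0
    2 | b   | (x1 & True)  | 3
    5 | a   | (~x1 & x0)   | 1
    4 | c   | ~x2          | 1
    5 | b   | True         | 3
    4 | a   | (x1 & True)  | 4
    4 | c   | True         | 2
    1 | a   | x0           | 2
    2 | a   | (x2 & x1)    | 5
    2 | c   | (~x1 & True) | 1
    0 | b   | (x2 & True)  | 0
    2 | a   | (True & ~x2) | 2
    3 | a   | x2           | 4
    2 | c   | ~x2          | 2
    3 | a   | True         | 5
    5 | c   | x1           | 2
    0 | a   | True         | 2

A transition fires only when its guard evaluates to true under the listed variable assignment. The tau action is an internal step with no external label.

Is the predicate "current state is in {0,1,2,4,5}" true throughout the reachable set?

Safe = {0,1,2,4,5}
Reach set: {0,2,3,4,5}
  0: safe
  2: safe
  3: VIOLATES
  4: safe
  5: safe
counterexample path to 3: a·b

Answer: INVARIANT VIOLATED at state 3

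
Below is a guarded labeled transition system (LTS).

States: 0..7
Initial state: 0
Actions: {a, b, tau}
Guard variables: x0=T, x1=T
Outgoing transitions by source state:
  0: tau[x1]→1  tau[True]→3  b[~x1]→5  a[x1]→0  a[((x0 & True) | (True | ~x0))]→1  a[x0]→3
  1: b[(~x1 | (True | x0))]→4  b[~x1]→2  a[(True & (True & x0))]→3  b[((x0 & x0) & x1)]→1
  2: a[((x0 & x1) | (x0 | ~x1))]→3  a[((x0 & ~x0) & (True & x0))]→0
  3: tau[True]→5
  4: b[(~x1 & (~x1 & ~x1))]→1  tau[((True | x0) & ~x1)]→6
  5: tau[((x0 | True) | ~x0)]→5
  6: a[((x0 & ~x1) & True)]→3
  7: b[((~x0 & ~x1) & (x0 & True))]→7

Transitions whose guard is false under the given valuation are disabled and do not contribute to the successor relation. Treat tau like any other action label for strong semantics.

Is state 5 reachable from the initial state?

11 transition(s) survive guard evaluation.
L0 = {0}
L1 = {1,3}  now seen {0,1,3}
L2 = {4,5}  now seen {0,1,3,4,5}
Reach set: {0,1,3,4,5}
Path to 5: tau·tau

Answer: REACHABLE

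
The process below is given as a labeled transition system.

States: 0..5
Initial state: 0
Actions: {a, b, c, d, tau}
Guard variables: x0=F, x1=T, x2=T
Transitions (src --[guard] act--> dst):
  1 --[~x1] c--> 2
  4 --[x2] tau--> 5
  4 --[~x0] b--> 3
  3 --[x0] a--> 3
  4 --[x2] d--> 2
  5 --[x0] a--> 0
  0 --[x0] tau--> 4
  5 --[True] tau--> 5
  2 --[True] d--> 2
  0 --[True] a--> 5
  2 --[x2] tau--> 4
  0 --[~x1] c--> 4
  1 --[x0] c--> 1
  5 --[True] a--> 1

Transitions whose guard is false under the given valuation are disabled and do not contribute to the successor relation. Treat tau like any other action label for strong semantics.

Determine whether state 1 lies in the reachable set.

8 transition(s) survive guard evaluation.
Layer 0: {0}
Layer 1: {5}  now seen {0,5}
Layer 2: {1}  now seen {0,1,5}
R = {0,1,5}
trace reaching 1: a·a

Answer: REACHABLE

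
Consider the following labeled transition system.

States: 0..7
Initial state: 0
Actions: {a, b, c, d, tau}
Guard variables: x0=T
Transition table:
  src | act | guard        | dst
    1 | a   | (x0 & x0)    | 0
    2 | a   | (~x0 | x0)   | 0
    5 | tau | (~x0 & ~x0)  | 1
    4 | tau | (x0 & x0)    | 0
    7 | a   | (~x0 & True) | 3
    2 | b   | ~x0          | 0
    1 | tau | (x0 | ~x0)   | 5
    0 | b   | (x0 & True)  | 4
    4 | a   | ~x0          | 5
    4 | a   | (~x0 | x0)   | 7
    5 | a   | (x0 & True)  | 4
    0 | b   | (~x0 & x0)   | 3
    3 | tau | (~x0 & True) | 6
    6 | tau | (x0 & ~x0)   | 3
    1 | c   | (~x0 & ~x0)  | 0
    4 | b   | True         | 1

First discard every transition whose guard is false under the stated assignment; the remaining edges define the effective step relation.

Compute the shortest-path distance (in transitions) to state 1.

Answer: 2

Analysis:
Layered search for 1:
  Layer 0: {0}
  Layer 1: {4}
  Layer 2: {1,7}
first hit 1 at d=2 via b·b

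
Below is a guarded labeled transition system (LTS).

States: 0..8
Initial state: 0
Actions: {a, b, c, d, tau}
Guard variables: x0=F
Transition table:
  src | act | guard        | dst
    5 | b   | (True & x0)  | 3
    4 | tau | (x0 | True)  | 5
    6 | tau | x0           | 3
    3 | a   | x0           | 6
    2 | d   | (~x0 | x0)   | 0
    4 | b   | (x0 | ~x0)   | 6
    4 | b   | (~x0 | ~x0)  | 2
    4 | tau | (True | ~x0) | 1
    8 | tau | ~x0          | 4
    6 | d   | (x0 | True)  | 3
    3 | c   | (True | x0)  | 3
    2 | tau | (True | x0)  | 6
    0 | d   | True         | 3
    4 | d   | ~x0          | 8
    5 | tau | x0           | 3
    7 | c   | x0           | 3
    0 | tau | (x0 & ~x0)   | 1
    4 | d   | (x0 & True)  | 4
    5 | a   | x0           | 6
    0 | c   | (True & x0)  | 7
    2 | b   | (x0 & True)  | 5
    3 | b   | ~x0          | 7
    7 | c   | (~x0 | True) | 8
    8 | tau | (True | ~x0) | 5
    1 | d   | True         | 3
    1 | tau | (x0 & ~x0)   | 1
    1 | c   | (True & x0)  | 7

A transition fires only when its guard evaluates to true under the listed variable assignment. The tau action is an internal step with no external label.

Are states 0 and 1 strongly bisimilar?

Refine partition for ~:
  round 0: {{0,1,2,3,4,5,6,7,8}}
  round 1: {{0,1,6},{2},{3},{4},{5},{7},{8}}
7 equivalence class(es) (converged in 2)
[0]={0,1,6}  [1]={0,1,6}

Answer: BISIMILAR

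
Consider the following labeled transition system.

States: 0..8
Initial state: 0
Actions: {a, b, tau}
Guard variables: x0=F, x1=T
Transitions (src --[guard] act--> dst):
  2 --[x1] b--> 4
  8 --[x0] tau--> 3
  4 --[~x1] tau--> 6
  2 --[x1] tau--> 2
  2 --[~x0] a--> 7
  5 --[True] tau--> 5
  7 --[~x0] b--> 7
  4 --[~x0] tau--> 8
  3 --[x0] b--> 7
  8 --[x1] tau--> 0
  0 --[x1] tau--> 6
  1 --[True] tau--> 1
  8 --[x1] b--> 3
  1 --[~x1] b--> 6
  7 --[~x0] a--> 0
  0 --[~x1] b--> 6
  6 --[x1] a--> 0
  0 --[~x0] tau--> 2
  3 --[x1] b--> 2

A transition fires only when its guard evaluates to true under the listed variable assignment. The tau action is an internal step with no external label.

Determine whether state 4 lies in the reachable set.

After dropping false guards: 14 live edges.
L0 = {0}
L1 = {2,6}  cumulative {0,2,6}
L2 = {4,7}  cumulative {0,2,4,6,7}
L3 = {8}  cumulative {0,2,4,6,7,8}
L4 = {3}  cumulative {0,2,3,4,6,7,8}
Reach set: {0,2,3,4,6,7,8}
trace reaching 4: tau·b

Answer: REACHABLE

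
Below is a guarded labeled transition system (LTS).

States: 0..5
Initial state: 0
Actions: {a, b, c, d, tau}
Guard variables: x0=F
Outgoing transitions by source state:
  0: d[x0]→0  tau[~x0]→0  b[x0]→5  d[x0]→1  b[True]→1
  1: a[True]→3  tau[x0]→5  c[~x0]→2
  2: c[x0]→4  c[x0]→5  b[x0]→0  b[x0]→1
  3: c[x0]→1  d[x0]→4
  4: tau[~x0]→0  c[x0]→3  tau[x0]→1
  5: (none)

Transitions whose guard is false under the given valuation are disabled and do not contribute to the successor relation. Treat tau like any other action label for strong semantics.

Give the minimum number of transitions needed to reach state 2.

Answer: 2

Analysis:
Breadth-first toward 2:
  depth 0: {0}
  depth 1: {1}
  depth 2: {2,3}
first hit 2 at d=2 via b·c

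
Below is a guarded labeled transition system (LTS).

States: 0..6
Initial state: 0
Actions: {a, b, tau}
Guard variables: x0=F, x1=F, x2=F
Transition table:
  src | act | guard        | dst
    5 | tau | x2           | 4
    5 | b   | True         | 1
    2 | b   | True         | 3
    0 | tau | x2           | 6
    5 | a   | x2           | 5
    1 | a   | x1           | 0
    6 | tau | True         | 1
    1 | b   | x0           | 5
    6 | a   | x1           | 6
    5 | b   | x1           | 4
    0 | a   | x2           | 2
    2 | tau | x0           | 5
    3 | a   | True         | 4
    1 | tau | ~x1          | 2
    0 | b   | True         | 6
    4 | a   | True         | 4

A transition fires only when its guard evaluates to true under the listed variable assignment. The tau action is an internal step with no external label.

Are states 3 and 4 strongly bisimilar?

Answer: BISIMILAR

Working:
Bisimulation quotient by refinement:
  P[0] = {{0,1,2,3,4,5,6}}
  P[1] = {{0,2,5},{1,6},{3,4}}
  P[2] = {{0,5},{1},{2},{3,4},{6}}
  P[3] = {{0},{1},{2},{3,4},{5},{6}}
6 equivalence class(es) (converged in 4)
class of 3: {3,4}; class of 4: {3,4}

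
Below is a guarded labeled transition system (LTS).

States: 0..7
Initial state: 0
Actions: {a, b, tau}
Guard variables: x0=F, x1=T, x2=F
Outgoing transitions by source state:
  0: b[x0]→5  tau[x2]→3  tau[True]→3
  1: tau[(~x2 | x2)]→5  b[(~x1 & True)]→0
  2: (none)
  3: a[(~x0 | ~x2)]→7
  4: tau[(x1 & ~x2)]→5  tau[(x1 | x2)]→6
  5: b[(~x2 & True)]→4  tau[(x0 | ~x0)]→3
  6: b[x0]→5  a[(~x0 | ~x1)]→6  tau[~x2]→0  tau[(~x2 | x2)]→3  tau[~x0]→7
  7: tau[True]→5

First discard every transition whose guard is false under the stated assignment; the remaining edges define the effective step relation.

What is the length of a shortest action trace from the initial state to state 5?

Answer: 3

Analysis:
Layered search for 5:
  depth 0: {0}
  depth 1: {3}
  depth 2: {7}
  depth 3: {5}
first hit 5 at d=3 via tau·a·tau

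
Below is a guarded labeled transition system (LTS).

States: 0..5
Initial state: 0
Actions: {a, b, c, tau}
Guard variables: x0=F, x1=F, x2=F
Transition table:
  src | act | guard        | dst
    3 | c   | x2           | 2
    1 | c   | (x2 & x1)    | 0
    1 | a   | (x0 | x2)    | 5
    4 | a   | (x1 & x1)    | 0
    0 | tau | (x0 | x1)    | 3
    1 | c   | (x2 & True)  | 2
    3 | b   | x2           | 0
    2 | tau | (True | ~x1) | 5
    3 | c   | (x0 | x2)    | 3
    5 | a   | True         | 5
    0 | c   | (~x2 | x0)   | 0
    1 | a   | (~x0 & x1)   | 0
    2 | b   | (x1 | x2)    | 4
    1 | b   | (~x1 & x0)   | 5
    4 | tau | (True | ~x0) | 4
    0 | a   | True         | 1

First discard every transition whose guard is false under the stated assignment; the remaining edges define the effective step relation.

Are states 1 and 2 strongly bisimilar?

Answer: NOT BISIMILAR

Working:
Compute ~ classes (split until stable):
  P[0] = {{0,1,2,3,4,5}}
  P[1] = {{0},{1,3},{2,4},{5}}
  P[2] = {{0},{1,3},{2},{4},{5}}
Fixed point at round 3; 5 class(es).
[1]={1,3}  [2]={2}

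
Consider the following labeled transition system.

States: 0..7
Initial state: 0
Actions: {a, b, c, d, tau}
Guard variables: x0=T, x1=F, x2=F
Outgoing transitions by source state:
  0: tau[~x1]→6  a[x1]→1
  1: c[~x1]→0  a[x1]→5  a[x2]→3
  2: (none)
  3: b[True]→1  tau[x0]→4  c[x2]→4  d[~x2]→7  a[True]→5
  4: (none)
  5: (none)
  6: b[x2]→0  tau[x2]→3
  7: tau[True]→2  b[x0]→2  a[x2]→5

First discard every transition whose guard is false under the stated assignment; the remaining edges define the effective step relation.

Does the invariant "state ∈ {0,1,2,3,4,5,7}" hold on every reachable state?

Allowed set {0,1,2,3,4,5,7}
Reach set: {0,6}
  0: safe
  6: ✗ unsafe
reach 6 via tau — violates

Answer: INVARIANT VIOLATED at state 6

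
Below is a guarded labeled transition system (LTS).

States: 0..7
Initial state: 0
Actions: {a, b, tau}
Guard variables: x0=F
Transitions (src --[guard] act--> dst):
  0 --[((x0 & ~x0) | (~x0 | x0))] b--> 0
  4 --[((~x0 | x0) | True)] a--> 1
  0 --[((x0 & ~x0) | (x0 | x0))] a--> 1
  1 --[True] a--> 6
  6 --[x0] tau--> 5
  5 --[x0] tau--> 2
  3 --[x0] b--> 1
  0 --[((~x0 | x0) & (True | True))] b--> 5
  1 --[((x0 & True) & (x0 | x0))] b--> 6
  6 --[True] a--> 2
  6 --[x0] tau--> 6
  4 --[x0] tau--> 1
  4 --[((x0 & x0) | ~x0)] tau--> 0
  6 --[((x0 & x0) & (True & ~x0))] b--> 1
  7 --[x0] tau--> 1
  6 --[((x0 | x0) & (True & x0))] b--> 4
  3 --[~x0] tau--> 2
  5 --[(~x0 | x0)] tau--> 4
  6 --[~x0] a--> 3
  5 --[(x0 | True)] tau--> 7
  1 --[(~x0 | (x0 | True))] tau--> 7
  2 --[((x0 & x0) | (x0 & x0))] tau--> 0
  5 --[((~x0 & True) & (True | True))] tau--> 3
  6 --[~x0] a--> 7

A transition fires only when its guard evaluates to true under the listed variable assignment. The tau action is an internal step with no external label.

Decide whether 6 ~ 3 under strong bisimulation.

Answer: NOT BISIMILAR

Analysis:
Refine partition for ~:
  P[0] = {{0,1,2,3,4,5,6,7}}
  P[1] = {{0},{1,4},{2,7},{3,5},{6}}
  P[2] = {{0},{1},{2,7},{3},{4},{5},{6}}
Fixed point at round 3; 7 class(es).
6∈{6}, 3∈{3}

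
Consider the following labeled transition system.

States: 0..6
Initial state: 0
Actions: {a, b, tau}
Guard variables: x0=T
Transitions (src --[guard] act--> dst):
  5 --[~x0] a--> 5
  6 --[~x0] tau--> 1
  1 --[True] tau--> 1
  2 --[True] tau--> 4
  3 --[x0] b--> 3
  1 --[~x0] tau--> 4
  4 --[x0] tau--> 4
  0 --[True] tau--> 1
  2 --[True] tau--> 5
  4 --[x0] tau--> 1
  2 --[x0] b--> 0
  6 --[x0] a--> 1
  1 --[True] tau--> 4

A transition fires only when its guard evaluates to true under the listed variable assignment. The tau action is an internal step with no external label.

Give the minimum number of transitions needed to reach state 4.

Answer: 2

Trace:
Layered search for 4:
  depth 0: {0}
  depth 1: {1}
  depth 2: {4}
4 enters at depth 2; path tau·tau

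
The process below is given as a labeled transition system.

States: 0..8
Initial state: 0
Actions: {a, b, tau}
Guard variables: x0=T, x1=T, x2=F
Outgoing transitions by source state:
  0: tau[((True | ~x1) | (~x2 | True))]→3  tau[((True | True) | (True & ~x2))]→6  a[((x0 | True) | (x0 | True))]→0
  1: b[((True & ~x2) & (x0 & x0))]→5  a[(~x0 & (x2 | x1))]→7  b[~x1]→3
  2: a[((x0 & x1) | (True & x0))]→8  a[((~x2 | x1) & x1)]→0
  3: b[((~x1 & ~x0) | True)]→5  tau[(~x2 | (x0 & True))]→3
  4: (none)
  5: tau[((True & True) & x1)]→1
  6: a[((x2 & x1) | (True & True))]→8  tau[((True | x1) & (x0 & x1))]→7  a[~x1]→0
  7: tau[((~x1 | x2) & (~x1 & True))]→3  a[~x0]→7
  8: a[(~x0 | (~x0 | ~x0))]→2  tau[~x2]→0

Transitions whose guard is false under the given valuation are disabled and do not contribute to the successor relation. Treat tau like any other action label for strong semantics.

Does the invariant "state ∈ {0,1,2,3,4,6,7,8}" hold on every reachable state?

Safe = {0,1,2,3,4,6,7,8}
Reachable = {0,1,3,5,6,7,8}
  0: safe
  1: safe
  3: safe
  5: VIOLATES
  6: safe
  7: safe
  8: safe
reach 5 via tau·b — violates

Answer: INVARIANT VIOLATED at state 5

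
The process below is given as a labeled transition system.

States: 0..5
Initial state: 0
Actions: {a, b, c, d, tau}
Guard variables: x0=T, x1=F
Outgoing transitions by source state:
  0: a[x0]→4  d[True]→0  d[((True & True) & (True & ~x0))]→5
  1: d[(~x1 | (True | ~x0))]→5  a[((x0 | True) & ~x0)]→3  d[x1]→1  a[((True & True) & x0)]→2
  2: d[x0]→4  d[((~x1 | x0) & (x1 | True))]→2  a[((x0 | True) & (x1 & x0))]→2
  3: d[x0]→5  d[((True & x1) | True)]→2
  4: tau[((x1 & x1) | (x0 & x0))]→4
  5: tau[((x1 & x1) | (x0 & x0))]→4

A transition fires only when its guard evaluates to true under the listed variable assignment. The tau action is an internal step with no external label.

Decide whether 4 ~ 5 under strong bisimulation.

Bisimulation quotient by refinement:
  round 0: {{0,1,2,3,4,5}}
  round 1: {{0,1},{2,3},{4,5}}
  round 2: {{0},{1},{2,3},{4,5}}
Fixed point at round 3; 4 class(es).
4∈{4,5}, 5∈{4,5}

Answer: BISIMILAR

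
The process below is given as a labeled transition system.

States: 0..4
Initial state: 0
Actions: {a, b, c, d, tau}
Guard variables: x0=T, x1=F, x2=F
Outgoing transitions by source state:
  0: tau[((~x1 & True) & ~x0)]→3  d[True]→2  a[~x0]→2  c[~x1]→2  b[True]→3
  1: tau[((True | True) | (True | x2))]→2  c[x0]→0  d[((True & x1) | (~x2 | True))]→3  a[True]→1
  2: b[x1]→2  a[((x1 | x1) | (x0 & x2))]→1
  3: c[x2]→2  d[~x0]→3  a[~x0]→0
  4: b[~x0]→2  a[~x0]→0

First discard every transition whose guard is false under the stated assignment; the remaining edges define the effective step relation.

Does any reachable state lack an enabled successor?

R = {0,2,3}
  0: b→3  c→2  d→2  [deg 3]
  2: ∅  [STUCK]
  3: ∅  [STUCK]
witness 2: d

Answer: DEADLOCK at state 2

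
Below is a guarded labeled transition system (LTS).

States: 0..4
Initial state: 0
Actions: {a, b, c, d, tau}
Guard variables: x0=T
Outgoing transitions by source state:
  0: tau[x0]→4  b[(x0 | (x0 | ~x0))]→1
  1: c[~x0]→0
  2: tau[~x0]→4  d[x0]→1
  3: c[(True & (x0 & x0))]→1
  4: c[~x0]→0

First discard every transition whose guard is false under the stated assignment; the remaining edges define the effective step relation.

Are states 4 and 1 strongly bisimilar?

Answer: BISIMILAR

Trace:
Compute ~ classes (split until stable):
  round 0: {{0,1,2,3,4}}
  round 1: {{0},{1,4},{2},{3}}
stable after 2 split(s): 4 block(s)
class of 4: {1,4}; class of 1: {1,4}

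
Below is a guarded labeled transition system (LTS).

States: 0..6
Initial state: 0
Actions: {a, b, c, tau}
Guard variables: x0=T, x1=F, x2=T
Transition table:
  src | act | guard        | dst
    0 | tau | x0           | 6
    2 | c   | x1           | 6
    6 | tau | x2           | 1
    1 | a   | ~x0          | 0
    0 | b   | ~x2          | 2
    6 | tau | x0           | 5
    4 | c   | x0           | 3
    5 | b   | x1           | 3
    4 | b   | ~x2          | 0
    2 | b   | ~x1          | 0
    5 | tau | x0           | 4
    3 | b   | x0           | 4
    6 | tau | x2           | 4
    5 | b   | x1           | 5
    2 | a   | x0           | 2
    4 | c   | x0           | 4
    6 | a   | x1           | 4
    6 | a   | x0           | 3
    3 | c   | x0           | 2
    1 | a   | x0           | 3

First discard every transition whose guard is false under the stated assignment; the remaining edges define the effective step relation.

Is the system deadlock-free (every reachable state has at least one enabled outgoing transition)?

Answer: DEADLOCK-FREE

Working:
Reach set: {0,1,2,3,4,5,6}
  0: tau→6  [1 exit(s)]
  1: a→3  [1 exit(s)]
  2: a→2  b→0  [2 exit(s)]
  3: b→4  c→2  [2 exit(s)]
  4: c→3  c→4  [2 exit(s)]
  5: tau→4  [1 exit(s)]
  6: a→3  tau→1  tau→4  tau→5  [4 exit(s)]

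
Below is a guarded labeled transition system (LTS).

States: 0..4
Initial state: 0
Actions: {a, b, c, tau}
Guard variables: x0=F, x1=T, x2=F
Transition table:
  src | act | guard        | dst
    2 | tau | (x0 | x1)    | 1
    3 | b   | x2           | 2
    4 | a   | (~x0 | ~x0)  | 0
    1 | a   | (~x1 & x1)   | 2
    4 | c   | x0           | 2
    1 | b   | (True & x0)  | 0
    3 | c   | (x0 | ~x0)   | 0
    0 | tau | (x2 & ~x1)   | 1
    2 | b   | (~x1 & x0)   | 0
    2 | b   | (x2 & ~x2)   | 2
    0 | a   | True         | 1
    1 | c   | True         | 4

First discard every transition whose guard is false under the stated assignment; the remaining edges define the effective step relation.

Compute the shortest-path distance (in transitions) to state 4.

Layered search for 4:
  Layer 0: {0}
  Layer 1: {1}
  Layer 2: {4}
4 enters at depth 2; path a·c

Answer: 2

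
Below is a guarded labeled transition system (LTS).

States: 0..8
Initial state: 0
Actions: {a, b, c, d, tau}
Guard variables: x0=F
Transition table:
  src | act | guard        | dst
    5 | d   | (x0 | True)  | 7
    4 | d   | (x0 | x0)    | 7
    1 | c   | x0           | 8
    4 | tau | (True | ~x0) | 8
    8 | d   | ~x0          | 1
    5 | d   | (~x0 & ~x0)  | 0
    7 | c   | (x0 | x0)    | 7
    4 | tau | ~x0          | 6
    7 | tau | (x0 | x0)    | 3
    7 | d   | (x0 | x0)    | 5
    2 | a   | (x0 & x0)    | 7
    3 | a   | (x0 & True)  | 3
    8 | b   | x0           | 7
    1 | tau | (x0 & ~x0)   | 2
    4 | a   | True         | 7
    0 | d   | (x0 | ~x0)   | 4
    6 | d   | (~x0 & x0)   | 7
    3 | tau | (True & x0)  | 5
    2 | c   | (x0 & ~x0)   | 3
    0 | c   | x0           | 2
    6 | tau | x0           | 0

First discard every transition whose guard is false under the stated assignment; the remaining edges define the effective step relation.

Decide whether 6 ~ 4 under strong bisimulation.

Compute ~ classes (split until stable):
  π0 = {{0,1,2,3,4,5,6,7,8}}
  π1 = {{0,5,8},{1,2,3,6,7},{4}}
  π2 = {{0},{1,2,3,6,7},{4},{5},{8}}
5 equivalence class(es) (converged in 3)
class of 6: {1,2,3,6,7}; class of 4: {4}

Answer: NOT BISIMILAR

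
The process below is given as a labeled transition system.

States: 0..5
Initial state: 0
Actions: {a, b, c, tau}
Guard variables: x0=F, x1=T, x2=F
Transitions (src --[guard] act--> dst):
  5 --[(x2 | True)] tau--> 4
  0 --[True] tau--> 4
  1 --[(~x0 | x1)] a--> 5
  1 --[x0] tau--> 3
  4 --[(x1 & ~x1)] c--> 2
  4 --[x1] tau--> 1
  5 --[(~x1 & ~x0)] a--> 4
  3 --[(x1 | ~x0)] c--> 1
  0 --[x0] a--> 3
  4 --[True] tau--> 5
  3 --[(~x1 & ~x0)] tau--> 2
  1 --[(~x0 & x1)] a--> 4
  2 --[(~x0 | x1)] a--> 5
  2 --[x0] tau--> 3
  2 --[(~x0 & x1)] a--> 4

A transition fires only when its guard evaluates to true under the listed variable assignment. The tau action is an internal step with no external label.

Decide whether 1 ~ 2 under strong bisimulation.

Answer: BISIMILAR

Trace:
Compute ~ classes (split until stable):
  P[0] = {{0,1,2,3,4,5}}
  P[1] = {{0,4,5},{1,2},{3}}
  P[2] = {{0,5},{1,2},{3},{4}}
stable after 3 split(s): 4 block(s)
[1]={1,2}  [2]={1,2}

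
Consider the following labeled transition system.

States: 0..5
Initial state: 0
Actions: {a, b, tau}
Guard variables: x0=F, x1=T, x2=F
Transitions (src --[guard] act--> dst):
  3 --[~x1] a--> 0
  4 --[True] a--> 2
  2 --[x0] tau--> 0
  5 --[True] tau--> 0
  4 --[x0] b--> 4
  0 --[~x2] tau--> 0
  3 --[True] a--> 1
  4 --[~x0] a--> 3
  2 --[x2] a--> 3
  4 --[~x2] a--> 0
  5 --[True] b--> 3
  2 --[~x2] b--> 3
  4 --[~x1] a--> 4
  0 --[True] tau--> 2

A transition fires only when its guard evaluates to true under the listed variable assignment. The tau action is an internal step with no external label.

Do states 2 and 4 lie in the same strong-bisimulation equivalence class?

Answer: NOT BISIMILAR

Trace:
Compute ~ classes (split until stable):
  π0 = {{0,1,2,3,4,5}}
  π1 = {{0},{1},{2},{3,4},{5}}
  π2 = {{0},{1},{2},{3},{4},{5}}
6 equivalence class(es) (converged in 3)
2∈{2}, 4∈{4}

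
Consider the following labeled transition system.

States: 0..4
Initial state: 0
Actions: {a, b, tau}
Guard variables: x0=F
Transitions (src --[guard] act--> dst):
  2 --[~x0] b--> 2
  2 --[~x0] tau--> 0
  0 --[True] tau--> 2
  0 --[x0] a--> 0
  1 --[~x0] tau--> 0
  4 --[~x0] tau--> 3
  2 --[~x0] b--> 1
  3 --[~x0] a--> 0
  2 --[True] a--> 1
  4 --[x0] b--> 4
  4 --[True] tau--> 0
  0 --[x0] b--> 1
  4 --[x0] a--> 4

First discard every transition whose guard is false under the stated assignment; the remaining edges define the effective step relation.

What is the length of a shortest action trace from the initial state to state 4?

Answer: UNREACHABLE

Analysis:
BFS to 4:
  depth 0: {0}
  depth 1: {2}
  depth 2: {1}
4 never appears.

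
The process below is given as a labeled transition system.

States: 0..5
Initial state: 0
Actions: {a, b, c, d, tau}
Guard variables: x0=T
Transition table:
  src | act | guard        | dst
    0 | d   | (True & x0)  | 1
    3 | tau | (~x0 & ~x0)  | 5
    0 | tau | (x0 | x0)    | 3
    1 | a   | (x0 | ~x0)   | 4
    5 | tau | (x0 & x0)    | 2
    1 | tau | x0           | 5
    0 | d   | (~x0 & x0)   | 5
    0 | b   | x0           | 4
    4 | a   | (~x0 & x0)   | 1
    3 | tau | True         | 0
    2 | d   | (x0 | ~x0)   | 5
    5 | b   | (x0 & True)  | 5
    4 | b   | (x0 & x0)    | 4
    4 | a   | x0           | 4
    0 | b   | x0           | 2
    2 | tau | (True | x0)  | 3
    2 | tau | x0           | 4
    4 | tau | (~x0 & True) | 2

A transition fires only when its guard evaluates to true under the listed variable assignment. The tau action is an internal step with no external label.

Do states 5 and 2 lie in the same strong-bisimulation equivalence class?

Bisimulation quotient by refinement:
  π0 = {{0,1,2,3,4,5}}
  π1 = {{0},{1},{2},{3},{4},{5}}
stable after 2 split(s): 6 block(s)
5∈{5}, 2∈{2}

Answer: NOT BISIMILAR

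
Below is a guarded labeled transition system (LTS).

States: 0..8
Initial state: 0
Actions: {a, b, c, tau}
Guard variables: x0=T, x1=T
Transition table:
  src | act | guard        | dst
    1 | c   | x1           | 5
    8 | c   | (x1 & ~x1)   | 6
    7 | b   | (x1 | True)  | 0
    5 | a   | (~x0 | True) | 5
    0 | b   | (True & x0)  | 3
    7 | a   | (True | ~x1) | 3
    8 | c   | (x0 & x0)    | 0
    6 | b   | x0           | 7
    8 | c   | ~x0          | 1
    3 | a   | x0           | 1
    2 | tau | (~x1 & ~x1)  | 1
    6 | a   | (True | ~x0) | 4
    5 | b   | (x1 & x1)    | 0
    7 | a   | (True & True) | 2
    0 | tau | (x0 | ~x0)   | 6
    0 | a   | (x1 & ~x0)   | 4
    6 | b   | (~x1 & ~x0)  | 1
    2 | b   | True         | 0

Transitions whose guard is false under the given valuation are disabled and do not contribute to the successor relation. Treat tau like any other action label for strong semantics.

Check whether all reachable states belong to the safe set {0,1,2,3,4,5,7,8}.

Answer: INVARIANT VIOLATED at state 6

Trace:
Safe = {0,1,2,3,4,5,7,8}
Reachable = {0,1,2,3,4,5,6,7}
  0: ok
  1: ok
  2: ok
  3: ok
  4: ok
  5: ok
  6: ✗ unsafe
  7: ok
reach 6 via tau — violates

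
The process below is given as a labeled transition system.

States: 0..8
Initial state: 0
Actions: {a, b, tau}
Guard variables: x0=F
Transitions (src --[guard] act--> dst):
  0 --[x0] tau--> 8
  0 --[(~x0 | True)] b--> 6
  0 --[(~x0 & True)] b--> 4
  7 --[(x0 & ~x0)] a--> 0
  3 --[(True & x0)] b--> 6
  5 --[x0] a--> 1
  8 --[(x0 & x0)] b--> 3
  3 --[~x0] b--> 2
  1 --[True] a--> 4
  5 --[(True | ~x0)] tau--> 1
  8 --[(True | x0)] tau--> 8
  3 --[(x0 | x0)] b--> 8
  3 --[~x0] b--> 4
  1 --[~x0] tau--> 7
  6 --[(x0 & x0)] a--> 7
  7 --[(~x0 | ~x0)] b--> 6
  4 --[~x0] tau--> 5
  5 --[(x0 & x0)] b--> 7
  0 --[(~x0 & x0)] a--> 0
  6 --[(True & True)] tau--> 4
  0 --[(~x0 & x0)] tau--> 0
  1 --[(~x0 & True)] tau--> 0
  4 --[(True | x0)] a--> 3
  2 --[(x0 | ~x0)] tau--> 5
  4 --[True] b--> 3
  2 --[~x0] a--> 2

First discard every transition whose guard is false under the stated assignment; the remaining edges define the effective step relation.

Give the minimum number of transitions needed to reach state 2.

Answer: 3

Analysis:
BFS to 2:
  L0 = {0}
  L1 = {4,6}
  L2 = {3,5}
  L3 = {1,2}
first hit 2 at d=3 via b·a·b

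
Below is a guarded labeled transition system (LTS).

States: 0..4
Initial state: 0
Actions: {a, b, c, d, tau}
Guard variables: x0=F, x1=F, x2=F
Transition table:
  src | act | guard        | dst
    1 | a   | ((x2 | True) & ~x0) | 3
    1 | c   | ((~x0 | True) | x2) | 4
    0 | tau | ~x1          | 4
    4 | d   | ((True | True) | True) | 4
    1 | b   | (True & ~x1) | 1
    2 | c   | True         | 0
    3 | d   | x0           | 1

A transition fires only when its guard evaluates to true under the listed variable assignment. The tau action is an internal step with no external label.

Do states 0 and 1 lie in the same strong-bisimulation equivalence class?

Compute ~ classes (split until stable):
  π0 = {{0,1,2,3,4}}
  π1 = {{0},{1},{2},{3},{4}}
Fixed point at round 2; 5 class(es).
0∈{0}, 1∈{1}

Answer: NOT BISIMILAR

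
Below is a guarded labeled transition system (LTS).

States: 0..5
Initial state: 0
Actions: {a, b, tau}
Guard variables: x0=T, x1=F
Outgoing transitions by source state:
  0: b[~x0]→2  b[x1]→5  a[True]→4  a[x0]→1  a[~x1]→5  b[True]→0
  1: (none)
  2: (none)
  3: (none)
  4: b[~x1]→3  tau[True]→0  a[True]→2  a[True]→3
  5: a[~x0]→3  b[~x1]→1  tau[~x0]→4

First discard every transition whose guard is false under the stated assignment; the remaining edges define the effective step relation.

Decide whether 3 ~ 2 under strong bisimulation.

Answer: BISIMILAR

Trace:
Compute ~ classes (split until stable):
  π0 = {{0,1,2,3,4,5}}
  π1 = {{0},{1,2,3},{4},{5}}
4 equivalence class(es) (converged in 2)
3∈{1,2,3}, 2∈{1,2,3}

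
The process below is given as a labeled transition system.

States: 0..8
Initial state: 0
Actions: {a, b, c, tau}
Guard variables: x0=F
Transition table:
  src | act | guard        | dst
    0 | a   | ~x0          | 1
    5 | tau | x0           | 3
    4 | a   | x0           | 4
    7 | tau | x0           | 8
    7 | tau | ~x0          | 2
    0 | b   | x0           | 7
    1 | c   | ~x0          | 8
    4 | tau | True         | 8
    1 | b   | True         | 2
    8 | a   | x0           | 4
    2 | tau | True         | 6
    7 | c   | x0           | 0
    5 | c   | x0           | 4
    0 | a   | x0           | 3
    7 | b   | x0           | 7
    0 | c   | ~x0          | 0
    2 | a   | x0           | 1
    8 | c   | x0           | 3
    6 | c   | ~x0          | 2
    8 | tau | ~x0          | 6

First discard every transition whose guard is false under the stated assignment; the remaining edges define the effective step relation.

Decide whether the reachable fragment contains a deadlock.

R = {0,1,2,6,8}
  0: a→1  c→0  [2 exit(s)]
  1: b→2  c→8  [2 exit(s)]
  2: tau→6  [1 exit(s)]
  6: c→2  [1 exit(s)]
  8: tau→6  [1 exit(s)]

Answer: DEADLOCK-FREE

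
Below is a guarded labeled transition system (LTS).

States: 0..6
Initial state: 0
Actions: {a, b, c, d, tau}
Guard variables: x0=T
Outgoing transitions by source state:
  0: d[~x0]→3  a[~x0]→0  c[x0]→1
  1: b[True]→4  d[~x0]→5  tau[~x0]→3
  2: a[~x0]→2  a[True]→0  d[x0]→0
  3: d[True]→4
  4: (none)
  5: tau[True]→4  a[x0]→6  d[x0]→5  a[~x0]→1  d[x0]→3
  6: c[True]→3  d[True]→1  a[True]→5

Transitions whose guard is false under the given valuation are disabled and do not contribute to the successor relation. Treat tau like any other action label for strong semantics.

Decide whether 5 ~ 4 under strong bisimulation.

Bisimulation quotient by refinement:
  P[0] = {{0,1,2,3,4,5,6}}
  P[1] = {{0},{1},{2},{3},{4},{5},{6}}
Fixed point at round 2; 7 class(es).
class of 5: {5}; class of 4: {4}

Answer: NOT BISIMILAR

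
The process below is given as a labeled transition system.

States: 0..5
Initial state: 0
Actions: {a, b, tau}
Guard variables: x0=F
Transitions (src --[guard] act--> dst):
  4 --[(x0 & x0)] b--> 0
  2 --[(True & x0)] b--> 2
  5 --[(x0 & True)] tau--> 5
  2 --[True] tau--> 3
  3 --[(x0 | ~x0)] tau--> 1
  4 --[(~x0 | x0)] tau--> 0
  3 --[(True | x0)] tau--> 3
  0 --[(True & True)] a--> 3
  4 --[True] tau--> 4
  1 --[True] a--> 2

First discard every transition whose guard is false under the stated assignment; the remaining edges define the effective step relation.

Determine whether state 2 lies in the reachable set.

7 transition(s) survive guard evaluation.
L0 = {0}
L1 = {3}  total {0,3}
L2 = {1}  total {0,1,3}
L3 = {2}  total {0,1,2,3}
Reach set: {0,1,2,3}
witness 2: a·tau·a

Answer: REACHABLE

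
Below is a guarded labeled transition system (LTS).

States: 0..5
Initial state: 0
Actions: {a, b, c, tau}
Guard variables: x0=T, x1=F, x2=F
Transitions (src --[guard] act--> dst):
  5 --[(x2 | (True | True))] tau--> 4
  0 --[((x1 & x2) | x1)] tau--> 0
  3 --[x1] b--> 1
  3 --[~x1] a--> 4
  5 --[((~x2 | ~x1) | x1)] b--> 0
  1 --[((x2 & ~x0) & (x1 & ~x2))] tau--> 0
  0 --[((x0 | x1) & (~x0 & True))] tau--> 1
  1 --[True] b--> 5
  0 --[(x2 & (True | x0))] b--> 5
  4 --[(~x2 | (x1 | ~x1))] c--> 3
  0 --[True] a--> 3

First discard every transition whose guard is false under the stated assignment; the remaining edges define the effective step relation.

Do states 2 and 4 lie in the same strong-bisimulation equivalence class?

Answer: NOT BISIMILAR

Trace:
Compute ~ classes (split until stable):
  π0 = {{0,1,2,3,4,5}}
  π1 = {{0,3},{1},{2},{4},{5}}
  π2 = {{0},{1},{2},{3},{4},{5}}
6 equivalence class(es) (converged in 3)
[2]={2}  [4]={4}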